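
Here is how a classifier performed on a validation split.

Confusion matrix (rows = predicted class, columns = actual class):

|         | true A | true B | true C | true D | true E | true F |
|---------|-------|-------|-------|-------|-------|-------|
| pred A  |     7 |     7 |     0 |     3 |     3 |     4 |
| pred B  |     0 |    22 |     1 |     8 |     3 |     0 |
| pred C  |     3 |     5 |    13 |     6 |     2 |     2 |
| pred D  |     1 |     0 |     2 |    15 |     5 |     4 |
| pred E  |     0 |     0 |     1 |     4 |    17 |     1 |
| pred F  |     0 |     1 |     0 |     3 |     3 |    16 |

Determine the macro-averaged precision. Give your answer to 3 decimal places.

0.558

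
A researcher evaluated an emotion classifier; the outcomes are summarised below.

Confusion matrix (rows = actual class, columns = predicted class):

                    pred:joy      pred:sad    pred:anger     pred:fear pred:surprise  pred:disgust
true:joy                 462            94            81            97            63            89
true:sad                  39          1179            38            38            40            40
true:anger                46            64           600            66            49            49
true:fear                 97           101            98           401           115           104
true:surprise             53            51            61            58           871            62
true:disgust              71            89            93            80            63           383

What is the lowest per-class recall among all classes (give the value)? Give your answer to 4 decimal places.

Per-class recall (TP/(TP+FN)):
  joy: TP=462, FN=94+81+97+63+89=424 → 462/886 = 0.52144
  sad: TP=1179, FN=39+38+38+40+40=195 → 1179/1374 = 0.85808
  anger: TP=600, FN=46+64+66+49+49=274 → 600/874 = 0.68650
  fear: TP=401, FN=97+101+98+115+104=515 → 401/916 = 0.43777
  surprise: TP=871, FN=53+51+61+58+62=285 → 871/1156 = 0.75346
  disgust: TP=383, FN=71+89+93+80+63=396 → 383/779 = 0.49166
Lowest is class 'fear' with recall = 0.4378.

0.4378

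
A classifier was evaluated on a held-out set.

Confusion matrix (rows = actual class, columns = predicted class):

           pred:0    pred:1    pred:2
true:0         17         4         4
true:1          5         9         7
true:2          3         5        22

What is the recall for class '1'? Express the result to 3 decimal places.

0.429

Take TP from the diagonal, FP from the rest of the '1' prediction marginal, FN from the rest of the '1' actual marginal.
recall = TP/(TP+FN).
1: TP=9, FN=5+7=12 → 9/21 = 0.4286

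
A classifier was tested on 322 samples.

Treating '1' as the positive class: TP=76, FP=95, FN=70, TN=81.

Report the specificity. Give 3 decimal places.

0.460

Specificity = TN/(TN+FP) = 81/(81+95) = 0.460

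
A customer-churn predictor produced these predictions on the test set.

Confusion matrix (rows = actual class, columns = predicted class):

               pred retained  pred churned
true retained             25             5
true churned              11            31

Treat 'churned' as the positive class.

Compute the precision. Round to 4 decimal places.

0.8611

Precision = TP/(TP+FP) = 31/(31+5) = 31/36 = 0.8611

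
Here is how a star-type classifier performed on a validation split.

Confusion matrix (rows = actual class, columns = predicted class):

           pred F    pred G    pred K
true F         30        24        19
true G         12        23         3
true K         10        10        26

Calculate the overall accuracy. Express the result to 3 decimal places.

0.503

Accuracy = trace / total = (30+23+26=79) / 157 = 79/157 = 0.503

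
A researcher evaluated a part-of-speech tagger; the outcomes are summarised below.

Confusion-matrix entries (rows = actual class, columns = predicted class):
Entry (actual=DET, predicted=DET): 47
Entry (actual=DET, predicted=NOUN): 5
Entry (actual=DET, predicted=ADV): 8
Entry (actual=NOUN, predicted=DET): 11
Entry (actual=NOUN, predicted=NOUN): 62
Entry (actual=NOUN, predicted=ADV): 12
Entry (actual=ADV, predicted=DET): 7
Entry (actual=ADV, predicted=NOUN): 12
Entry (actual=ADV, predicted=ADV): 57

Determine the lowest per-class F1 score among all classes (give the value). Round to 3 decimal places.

0.745

Per-class F1 score (2·TP/(2·TP+FP+FN)):
  DET: TP=47, FP=11+7=18, FN=5+8=13 → 94/125 = 0.7520
  NOUN: TP=62, FP=5+12=17, FN=11+12=23 → 124/164 = 0.7561
  ADV: TP=57, FP=8+12=20, FN=7+12=19 → 114/153 = 0.7451
Lowest is class 'ADV' with F1 score = 0.745.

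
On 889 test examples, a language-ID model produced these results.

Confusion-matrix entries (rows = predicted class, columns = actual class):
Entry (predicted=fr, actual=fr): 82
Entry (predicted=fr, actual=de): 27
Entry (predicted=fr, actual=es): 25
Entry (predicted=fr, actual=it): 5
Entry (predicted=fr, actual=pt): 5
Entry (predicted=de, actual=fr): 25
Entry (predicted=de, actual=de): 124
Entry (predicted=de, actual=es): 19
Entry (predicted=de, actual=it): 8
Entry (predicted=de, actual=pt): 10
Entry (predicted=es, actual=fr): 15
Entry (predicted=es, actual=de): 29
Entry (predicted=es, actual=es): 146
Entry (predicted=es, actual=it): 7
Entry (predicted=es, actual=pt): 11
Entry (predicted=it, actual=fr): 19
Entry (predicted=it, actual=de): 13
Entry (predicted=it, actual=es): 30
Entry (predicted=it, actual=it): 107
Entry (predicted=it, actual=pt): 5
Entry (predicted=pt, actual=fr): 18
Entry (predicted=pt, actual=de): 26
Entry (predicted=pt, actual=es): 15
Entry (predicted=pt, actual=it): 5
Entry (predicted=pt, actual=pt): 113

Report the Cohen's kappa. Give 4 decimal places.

Observed agreement pₒ = trace/N = 572/889 = 0.64342
Expected agreement pₑ = Σ (rowᵢ·colᵢ)/N² = (159·144 + 219·186 + 235·208 + 132·174 + 144·177)/889² = 0.20367
κ = (pₒ − pₑ)/(1 − pₑ) = (0.64342 − 0.20367)/(1 − 0.20367) = 0.5522

0.5522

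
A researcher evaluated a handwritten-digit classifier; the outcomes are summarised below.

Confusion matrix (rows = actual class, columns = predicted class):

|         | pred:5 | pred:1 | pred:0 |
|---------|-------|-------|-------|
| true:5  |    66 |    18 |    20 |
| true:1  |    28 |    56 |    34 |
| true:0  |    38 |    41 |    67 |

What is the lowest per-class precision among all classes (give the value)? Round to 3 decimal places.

0.487

Per-class precision (TP/(TP+FP)):
  5: TP=66, FP=28+38=66 → 66/132 = 0.5000
  1: TP=56, FP=18+41=59 → 56/115 = 0.4870
  0: TP=67, FP=20+34=54 → 67/121 = 0.5537
Lowest is class '1' with precision = 0.487.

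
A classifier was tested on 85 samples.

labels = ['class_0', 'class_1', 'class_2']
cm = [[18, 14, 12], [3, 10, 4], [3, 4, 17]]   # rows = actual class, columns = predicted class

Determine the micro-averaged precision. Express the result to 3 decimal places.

0.529

Micro-averaging pools counts across classes: ΣTP=45, ΣFP=40, ΣFN=40.
Micro-precision = TP/(TP+FP) on pooled counts = 0.529 (equals overall accuracy in single-label multiclass).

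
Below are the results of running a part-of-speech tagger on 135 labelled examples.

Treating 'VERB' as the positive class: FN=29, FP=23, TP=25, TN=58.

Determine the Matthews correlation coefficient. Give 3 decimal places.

0.183

MCC = (TP·TN − FP·FN) / √((TP+FP)(TP+FN)(TN+FP)(TN+FN))
Numerator = 25·58 − 23·29 = 783
Denominator = √(48·54·81·87) = √18265824 = 4273.8535
MCC = 783 / 4273.8535 = 0.183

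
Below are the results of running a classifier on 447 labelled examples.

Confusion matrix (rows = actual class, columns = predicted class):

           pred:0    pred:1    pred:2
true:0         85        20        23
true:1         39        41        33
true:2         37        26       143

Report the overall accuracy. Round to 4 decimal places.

Accuracy = trace / total = (85+41+143=269) / 447 = 269/447 = 0.6018

0.6018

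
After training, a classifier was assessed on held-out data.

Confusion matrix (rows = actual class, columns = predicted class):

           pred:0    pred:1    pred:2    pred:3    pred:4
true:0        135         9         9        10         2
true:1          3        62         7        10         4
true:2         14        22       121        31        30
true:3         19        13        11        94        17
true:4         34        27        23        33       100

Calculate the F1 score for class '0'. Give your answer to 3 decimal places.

0.730

F1 score = 2·TP/(2·TP+FP+FN).
0: TP=135, FP=3+14+19+34=70, FN=9+9+10+2=30 → 270/370 = 0.7297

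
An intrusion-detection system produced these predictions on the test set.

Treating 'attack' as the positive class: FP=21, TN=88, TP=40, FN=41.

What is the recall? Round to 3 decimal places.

0.494

Recall = TP/(TP+FN) = 40/(40+41) = 40/81 = 0.494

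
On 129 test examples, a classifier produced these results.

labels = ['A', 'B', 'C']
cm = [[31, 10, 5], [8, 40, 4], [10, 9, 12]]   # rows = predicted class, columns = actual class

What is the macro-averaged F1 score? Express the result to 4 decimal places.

0.6116

Per-class F1 score (2·TP/(2·TP+FP+FN)):
  A: TP=31, FP=10+5=15, FN=8+10=18 → 62/95 = 0.65263
  B: TP=40, FP=8+4=12, FN=10+9=19 → 80/111 = 0.72072
  C: TP=12, FP=10+9=19, FN=5+4=9 → 24/52 = 0.46154
Macro-F1 score = mean = (0.65263 + 0.72072 + 0.46154) / 3 = 0.6116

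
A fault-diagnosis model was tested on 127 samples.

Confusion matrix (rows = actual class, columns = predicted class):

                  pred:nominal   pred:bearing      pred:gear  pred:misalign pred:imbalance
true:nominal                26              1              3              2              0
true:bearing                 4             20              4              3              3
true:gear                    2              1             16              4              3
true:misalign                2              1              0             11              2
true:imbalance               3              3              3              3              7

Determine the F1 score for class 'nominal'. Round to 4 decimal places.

One-vs-rest for 'nominal': TP = diagonal; FP = other classes predicted 'nominal'; FN = 'nominal' predicted as other.
F1 score = 2·TP/(2·TP+FP+FN).
nominal: TP=26, FP=4+2+2+3=11, FN=1+3+2+0=6 → 52/69 = 0.75362

0.7536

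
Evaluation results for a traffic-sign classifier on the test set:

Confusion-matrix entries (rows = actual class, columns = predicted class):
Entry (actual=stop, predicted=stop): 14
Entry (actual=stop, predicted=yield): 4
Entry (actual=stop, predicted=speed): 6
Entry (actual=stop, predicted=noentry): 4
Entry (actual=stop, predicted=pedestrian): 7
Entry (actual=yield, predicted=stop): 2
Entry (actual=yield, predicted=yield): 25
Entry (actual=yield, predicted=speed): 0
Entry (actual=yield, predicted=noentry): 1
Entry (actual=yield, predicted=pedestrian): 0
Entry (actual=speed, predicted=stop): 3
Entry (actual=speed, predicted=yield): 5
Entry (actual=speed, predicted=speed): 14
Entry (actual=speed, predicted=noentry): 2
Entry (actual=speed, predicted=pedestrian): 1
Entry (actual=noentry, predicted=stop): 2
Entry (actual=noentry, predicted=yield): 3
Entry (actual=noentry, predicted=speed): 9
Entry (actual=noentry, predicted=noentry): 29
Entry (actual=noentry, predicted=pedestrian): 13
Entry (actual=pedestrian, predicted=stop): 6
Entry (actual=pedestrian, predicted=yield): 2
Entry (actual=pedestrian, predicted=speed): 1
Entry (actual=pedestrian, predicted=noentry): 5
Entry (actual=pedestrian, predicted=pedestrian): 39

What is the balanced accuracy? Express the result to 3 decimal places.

0.621

Balanced accuracy = mean of per-class recall.
  stop: recall = 14/35 = 0.4000
  yield: recall = 25/28 = 0.8929
  speed: recall = 14/25 = 0.5600
  noentry: recall = 29/56 = 0.5179
  pedestrian: recall = 39/53 = 0.7358
Mean = (0.4000 + 0.8929 + 0.5600 + 0.5179 + 0.7358) / 5 = 0.621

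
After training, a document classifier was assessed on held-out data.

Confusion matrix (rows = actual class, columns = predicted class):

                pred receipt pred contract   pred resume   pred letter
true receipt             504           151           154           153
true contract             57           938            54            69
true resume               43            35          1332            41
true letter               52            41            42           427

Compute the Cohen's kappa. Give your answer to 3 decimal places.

Observed agreement pₒ = trace/N = 3201/4093 = 0.7821
Expected agreement pₑ = Σ (rowᵢ·colᵢ)/N² = (962·656 + 1118·1165 + 1451·1582 + 562·690)/4093² = 0.2756
κ = (pₒ − pₑ)/(1 − pₑ) = (0.7821 − 0.2756)/(1 − 0.2756) = 0.699

0.699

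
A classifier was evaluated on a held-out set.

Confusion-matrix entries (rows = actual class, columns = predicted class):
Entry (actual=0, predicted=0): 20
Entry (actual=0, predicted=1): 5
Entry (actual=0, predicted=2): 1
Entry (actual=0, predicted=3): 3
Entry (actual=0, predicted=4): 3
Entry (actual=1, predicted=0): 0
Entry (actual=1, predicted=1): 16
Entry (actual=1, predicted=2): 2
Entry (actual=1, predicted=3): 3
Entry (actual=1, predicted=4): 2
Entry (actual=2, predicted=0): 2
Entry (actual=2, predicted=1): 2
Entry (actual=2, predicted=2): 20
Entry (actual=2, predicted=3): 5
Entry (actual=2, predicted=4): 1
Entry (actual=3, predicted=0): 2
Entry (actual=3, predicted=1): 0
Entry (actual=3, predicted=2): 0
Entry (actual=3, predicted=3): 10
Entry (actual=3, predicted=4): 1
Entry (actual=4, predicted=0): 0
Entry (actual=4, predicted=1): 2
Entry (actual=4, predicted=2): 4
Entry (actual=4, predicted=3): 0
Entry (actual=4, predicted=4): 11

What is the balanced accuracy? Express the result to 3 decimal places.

0.681

Balanced accuracy = mean of per-class recall.
  0: recall = 20/32 = 0.6250
  1: recall = 16/23 = 0.6957
  2: recall = 20/30 = 0.6667
  3: recall = 10/13 = 0.7692
  4: recall = 11/17 = 0.6471
Mean = (0.6250 + 0.6957 + 0.6667 + 0.7692 + 0.6471) / 5 = 0.681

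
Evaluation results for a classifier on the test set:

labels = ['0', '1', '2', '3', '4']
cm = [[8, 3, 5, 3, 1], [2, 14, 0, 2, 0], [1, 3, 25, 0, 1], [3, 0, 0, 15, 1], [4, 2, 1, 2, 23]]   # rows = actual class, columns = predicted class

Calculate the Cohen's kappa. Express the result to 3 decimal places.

Observed agreement pₒ = trace/N = 85/119 = 0.7143
Expected agreement pₑ = Σ (rowᵢ·colᵢ)/N² = (20·18 + 18·22 + 30·31 + 19·22 + 32·26)/119² = 0.2073
κ = (pₒ − pₑ)/(1 − pₑ) = (0.7143 − 0.2073)/(1 − 0.2073) = 0.640

0.640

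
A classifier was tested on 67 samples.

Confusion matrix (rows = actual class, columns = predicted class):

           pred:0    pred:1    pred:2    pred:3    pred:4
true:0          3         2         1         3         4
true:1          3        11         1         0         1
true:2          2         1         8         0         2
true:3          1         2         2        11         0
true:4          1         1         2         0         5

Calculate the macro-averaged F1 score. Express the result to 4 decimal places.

Per-class F1 score (2·TP/(2·TP+FP+FN)):
  0: TP=3, FP=3+2+1+1=7, FN=2+1+3+4=10 → 6/23 = 0.26087
  1: TP=11, FP=2+1+2+1=6, FN=3+1+0+1=5 → 22/33 = 0.66667
  2: TP=8, FP=1+1+2+2=6, FN=2+1+0+2=5 → 16/27 = 0.59259
  3: TP=11, FP=3+0+0+0=3, FN=1+2+2+0=5 → 22/30 = 0.73333
  4: TP=5, FP=4+1+2+0=7, FN=1+1+2+0=4 → 10/21 = 0.47619
Macro-F1 score = mean = (0.26087 + 0.66667 + 0.59259 + 0.73333 + 0.47619) / 5 = 0.5459

0.5459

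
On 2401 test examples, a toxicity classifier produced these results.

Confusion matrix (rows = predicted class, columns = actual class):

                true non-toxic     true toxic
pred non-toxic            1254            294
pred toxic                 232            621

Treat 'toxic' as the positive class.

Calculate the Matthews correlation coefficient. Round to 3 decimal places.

0.530

MCC = (TP·TN − FP·FN) / √((TP+FP)(TP+FN)(TN+FP)(TN+FN))
Numerator = 621·1254 − 232·294 = 710526
Denominator = √(853·915·1486·1548) = √1795394502360 = 1339923.3196
MCC = 710526 / 1339923.3196 = 0.530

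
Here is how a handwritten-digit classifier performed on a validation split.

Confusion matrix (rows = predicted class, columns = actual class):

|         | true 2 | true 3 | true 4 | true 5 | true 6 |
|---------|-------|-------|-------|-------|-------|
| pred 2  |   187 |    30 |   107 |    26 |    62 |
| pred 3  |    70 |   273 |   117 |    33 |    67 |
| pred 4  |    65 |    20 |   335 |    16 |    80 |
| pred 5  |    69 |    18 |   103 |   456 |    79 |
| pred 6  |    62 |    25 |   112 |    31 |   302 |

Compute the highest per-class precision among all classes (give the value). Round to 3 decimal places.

0.649

Per-class precision (TP/(TP+FP)):
  2: TP=187, FP=30+107+26+62=225 → 187/412 = 0.4539
  3: TP=273, FP=70+117+33+67=287 → 273/560 = 0.4875
  4: TP=335, FP=65+20+16+80=181 → 335/516 = 0.6492
  5: TP=456, FP=69+18+103+79=269 → 456/725 = 0.6290
  6: TP=302, FP=62+25+112+31=230 → 302/532 = 0.5677
Highest is class '4' with precision = 0.649.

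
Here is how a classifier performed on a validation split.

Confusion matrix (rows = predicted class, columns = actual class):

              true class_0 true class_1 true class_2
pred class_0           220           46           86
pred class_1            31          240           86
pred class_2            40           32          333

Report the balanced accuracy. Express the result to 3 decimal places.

0.723

Balanced accuracy = mean of per-class recall.
  class_0: recall = 220/291 = 0.7560
  class_1: recall = 240/318 = 0.7547
  class_2: recall = 333/505 = 0.6594
Mean = (0.7560 + 0.7547 + 0.6594) / 3 = 0.723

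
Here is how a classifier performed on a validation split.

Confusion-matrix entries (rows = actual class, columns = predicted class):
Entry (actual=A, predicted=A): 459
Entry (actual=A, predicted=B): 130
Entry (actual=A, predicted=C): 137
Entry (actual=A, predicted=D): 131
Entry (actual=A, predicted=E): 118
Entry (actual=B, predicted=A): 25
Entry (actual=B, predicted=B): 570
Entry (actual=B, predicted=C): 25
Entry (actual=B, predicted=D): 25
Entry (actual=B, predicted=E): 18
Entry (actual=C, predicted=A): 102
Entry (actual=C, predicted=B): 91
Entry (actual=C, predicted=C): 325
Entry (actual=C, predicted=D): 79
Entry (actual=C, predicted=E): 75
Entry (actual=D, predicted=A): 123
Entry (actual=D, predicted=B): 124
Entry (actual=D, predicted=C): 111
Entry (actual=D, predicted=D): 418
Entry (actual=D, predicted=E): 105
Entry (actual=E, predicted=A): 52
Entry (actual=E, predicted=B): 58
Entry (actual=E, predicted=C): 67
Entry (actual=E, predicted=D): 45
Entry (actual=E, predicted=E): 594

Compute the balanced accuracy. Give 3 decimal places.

Balanced accuracy = mean of per-class recall.
  A: recall = 459/975 = 0.4708
  B: recall = 570/663 = 0.8597
  C: recall = 325/672 = 0.4836
  D: recall = 418/881 = 0.4745
  E: recall = 594/816 = 0.7279
Mean = (0.4708 + 0.8597 + 0.4836 + 0.4745 + 0.7279) / 5 = 0.603

0.603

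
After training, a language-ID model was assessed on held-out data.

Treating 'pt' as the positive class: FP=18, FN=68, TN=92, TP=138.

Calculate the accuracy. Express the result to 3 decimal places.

0.728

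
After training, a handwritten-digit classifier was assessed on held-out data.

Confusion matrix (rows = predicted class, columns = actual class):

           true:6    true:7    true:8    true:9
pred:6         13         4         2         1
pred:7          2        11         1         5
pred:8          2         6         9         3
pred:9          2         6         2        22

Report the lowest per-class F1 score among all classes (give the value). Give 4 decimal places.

Per-class F1 score (2·TP/(2·TP+FP+FN)):
  6: TP=13, FP=4+2+1=7, FN=2+2+2=6 → 26/39 = 0.66667
  7: TP=11, FP=2+1+5=8, FN=4+6+6=16 → 22/46 = 0.47826
  8: TP=9, FP=2+6+3=11, FN=2+1+2=5 → 18/34 = 0.52941
  9: TP=22, FP=2+6+2=10, FN=1+5+3=9 → 44/63 = 0.69841
Lowest is class '7' with F1 score = 0.4783.

0.4783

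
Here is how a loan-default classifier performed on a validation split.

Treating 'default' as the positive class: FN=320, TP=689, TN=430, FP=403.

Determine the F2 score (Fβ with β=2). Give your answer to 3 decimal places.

0.672

Fβ = (1+β²)·TP / ((1+β²)·TP + β²·FN + FP), with β²=4
= 5·689 / (5·689 + 4·320 + 403) = 0.672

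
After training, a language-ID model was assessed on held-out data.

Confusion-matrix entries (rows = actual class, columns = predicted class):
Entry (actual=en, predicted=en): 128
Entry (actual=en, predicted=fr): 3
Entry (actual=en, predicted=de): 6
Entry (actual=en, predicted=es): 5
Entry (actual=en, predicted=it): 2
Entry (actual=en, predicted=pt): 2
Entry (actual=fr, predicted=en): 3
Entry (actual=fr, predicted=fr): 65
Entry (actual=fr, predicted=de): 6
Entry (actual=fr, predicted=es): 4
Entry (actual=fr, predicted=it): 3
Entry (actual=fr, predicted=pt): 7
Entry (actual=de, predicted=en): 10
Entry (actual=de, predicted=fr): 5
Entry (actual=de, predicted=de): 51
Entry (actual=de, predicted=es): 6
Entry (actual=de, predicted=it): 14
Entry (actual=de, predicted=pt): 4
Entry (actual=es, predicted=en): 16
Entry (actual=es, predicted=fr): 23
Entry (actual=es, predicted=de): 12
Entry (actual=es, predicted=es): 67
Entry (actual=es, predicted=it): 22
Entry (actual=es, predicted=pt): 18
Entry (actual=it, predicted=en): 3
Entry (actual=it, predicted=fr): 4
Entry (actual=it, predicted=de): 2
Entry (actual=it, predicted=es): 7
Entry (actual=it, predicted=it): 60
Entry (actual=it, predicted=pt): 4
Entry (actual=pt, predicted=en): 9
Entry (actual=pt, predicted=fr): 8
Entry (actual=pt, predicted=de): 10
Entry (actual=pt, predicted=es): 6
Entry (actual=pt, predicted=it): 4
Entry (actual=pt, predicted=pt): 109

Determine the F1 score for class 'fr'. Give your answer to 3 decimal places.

0.663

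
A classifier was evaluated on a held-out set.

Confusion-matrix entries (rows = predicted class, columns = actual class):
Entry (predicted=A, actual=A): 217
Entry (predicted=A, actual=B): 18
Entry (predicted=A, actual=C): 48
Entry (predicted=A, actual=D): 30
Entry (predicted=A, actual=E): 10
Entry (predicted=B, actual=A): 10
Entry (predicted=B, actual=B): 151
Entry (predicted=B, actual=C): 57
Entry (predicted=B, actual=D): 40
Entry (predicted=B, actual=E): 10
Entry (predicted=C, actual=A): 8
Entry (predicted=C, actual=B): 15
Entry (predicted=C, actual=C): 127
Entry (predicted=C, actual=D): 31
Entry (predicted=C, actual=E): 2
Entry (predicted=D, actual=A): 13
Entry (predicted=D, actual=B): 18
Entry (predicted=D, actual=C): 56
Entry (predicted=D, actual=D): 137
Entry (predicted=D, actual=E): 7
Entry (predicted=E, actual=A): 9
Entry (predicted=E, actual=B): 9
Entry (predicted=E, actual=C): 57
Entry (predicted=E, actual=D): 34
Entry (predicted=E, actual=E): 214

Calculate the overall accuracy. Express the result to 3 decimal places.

0.637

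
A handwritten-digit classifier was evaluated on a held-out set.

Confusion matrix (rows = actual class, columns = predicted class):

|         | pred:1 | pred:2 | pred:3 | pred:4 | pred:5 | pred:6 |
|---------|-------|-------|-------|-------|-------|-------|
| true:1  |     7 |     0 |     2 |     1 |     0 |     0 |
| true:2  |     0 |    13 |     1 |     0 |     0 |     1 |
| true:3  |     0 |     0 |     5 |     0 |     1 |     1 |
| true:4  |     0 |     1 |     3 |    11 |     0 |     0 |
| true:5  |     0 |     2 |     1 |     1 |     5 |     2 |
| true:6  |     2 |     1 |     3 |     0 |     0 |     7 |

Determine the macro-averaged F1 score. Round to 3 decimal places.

0.660

Per-class F1 score (2·TP/(2·TP+FP+FN)):
  1: TP=7, FP=0+0+0+0+2=2, FN=0+2+1+0+0=3 → 14/19 = 0.7368
  2: TP=13, FP=0+0+1+2+1=4, FN=0+1+0+0+1=2 → 26/32 = 0.8125
  3: TP=5, FP=2+1+3+1+3=10, FN=0+0+0+1+1=2 → 10/22 = 0.4545
  4: TP=11, FP=1+0+0+1+0=2, FN=0+1+3+0+0=4 → 22/28 = 0.7857
  5: TP=5, FP=0+0+1+0+0=1, FN=0+2+1+1+2=6 → 10/17 = 0.5882
  6: TP=7, FP=0+1+1+0+2=4, FN=2+1+3+0+0=6 → 14/24 = 0.5833
Macro-F1 score = mean = (0.7368 + 0.8125 + 0.4545 + 0.7857 + 0.5882 + 0.5833) / 6 = 0.660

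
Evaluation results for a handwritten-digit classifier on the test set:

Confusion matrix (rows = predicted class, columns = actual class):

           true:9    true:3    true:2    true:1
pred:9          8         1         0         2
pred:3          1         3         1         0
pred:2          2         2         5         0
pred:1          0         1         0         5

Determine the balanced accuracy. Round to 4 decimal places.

0.6759

Balanced accuracy = mean of per-class recall.
  9: recall = 8/11 = 0.72727
  3: recall = 3/7 = 0.42857
  2: recall = 5/6 = 0.83333
  1: recall = 5/7 = 0.71429
Mean = (0.72727 + 0.42857 + 0.83333 + 0.71429) / 4 = 0.6759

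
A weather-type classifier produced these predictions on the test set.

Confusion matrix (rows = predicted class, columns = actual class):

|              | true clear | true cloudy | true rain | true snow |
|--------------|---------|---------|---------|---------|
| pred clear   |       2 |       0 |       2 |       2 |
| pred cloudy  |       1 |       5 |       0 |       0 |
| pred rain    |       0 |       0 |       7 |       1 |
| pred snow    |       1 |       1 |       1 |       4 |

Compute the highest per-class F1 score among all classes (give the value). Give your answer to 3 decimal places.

0.833

Per-class F1 score (2·TP/(2·TP+FP+FN)):
  clear: TP=2, FP=0+2+2=4, FN=1+0+1=2 → 4/10 = 0.4000
  cloudy: TP=5, FP=1+0+0=1, FN=0+0+1=1 → 10/12 = 0.8333
  rain: TP=7, FP=0+0+1=1, FN=2+0+1=3 → 14/18 = 0.7778
  snow: TP=4, FP=1+1+1=3, FN=2+0+1=3 → 8/14 = 0.5714
Highest is class 'cloudy' with F1 score = 0.833.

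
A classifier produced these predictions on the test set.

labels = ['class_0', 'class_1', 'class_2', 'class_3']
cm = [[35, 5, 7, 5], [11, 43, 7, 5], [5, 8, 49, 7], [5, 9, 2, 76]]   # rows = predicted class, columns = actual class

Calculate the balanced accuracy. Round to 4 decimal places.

Balanced accuracy = mean of per-class recall.
  class_0: recall = 35/56 = 0.62500
  class_1: recall = 43/65 = 0.66154
  class_2: recall = 49/65 = 0.75385
  class_3: recall = 76/93 = 0.81720
Mean = (0.62500 + 0.66154 + 0.75385 + 0.81720) / 4 = 0.7144

0.7144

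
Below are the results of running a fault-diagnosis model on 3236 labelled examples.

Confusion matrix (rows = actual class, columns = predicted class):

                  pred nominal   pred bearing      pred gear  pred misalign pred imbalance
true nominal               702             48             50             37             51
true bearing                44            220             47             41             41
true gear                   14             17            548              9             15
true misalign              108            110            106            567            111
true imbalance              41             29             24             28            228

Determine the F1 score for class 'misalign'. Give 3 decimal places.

One-vs-rest for 'misalign': TP = diagonal; FP = other classes predicted 'misalign'; FN = 'misalign' predicted as other.
F1 score = 2·TP/(2·TP+FP+FN).
misalign: TP=567, FP=37+41+9+28=115, FN=108+110+106+111=435 → 1134/1684 = 0.6734

0.673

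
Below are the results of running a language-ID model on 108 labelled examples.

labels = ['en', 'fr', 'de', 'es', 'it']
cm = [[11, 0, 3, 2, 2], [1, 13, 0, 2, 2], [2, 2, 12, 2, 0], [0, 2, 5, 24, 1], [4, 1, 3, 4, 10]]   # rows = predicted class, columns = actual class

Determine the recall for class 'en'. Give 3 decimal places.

recall = TP/(TP+FN).
en: TP=11, FN=1+2+0+4=7 → 11/18 = 0.6111

0.611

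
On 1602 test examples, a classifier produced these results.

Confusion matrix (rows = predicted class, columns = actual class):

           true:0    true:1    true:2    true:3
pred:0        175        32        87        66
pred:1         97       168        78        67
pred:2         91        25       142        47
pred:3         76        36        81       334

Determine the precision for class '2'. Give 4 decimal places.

0.4656

Treat '2' as positive and all other classes as negative.
precision = TP/(TP+FP).
2: TP=142, FP=91+25+47=163 → 142/305 = 0.46557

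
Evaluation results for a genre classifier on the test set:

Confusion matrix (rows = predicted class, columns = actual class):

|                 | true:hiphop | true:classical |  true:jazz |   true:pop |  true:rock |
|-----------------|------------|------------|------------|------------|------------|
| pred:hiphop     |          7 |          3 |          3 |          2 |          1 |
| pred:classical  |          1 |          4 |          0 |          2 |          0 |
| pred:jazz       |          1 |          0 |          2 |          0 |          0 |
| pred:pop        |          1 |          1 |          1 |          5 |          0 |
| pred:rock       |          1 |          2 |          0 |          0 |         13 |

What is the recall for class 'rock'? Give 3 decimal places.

recall = TP/(TP+FN).
rock: TP=13, FN=1+0+0+0=1 → 13/14 = 0.9286

0.929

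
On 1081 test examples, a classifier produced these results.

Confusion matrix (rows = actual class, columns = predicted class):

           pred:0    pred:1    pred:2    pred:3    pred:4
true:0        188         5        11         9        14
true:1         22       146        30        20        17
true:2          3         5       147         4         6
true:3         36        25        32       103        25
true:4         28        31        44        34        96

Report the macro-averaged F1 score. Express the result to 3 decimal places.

Per-class F1 score (2·TP/(2·TP+FP+FN)):
  0: TP=188, FP=22+3+36+28=89, FN=5+11+9+14=39 → 376/504 = 0.7460
  1: TP=146, FP=5+5+25+31=66, FN=22+30+20+17=89 → 292/447 = 0.6532
  2: TP=147, FP=11+30+32+44=117, FN=3+5+4+6=18 → 294/429 = 0.6853
  3: TP=103, FP=9+20+4+34=67, FN=36+25+32+25=118 → 206/391 = 0.5269
  4: TP=96, FP=14+17+6+25=62, FN=28+31+44+34=137 → 192/391 = 0.4910
Macro-F1 score = mean = (0.7460 + 0.6532 + 0.6853 + 0.5269 + 0.4910) / 5 = 0.620

0.620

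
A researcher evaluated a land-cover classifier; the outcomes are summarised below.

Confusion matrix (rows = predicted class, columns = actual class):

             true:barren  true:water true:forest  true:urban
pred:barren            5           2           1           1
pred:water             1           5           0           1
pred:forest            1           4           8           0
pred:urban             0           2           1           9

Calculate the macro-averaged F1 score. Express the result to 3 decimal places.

Per-class F1 score (2·TP/(2·TP+FP+FN)):
  barren: TP=5, FP=2+1+1=4, FN=1+1+0=2 → 10/16 = 0.6250
  water: TP=5, FP=1+0+1=2, FN=2+4+2=8 → 10/20 = 0.5000
  forest: TP=8, FP=1+4+0=5, FN=1+0+1=2 → 16/23 = 0.6957
  urban: TP=9, FP=0+2+1=3, FN=1+1+0=2 → 18/23 = 0.7826
Macro-F1 score = mean = (0.6250 + 0.5000 + 0.6957 + 0.7826) / 4 = 0.651

0.651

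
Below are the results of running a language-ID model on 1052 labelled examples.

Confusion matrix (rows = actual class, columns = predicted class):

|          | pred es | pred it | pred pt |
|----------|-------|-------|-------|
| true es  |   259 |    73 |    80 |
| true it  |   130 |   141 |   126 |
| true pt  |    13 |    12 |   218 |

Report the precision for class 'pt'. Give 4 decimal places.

One-vs-rest for 'pt': TP = diagonal; FP = other classes predicted 'pt'; FN = 'pt' predicted as other.
precision = TP/(TP+FP).
pt: TP=218, FP=80+126=206 → 218/424 = 0.51415

0.5142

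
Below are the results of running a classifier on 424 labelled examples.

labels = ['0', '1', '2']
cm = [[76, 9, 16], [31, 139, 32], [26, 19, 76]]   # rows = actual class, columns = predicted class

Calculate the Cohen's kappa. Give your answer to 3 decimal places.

0.520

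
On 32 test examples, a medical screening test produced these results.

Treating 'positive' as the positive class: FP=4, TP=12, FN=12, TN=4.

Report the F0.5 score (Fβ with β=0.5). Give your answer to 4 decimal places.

Fβ = (1+β²)·TP / ((1+β²)·TP + β²·FN + FP), with β²=1/4
= 1.25·12 / (1.25·12 + 0.25·12 + 4) = 0.6818

0.6818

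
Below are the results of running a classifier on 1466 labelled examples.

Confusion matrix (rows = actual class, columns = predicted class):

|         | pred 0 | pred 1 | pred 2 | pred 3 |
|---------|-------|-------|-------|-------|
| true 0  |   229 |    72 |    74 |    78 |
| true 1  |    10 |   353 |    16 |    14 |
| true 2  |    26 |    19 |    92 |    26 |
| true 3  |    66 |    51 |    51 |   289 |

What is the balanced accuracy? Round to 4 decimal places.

0.6501

Balanced accuracy = mean of per-class recall.
  0: recall = 229/453 = 0.50552
  1: recall = 353/393 = 0.89822
  2: recall = 92/163 = 0.56442
  3: recall = 289/457 = 0.63239
Mean = (0.50552 + 0.89822 + 0.56442 + 0.63239) / 4 = 0.6501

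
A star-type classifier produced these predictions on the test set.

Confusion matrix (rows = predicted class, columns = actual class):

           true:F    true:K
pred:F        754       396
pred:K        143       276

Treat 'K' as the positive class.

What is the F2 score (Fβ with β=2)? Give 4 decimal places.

Fβ = (1+β²)·TP / ((1+β²)·TP + β²·FN + FP), with β²=4
= 5·276 / (5·276 + 4·396 + 143) = 0.4442

0.4442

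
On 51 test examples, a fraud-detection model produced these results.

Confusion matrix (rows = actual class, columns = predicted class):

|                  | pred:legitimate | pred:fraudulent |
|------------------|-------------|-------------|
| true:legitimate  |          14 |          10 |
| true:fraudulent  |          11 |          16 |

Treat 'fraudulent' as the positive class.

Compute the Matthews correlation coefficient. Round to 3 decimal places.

0.176

MCC = (TP·TN − FP·FN) / √((TP+FP)(TP+FN)(TN+FP)(TN+FN))
Numerator = 16·14 − 10·11 = 114
Denominator = √(26·27·24·25) = √421200 = 648.9992
MCC = 114 / 648.9992 = 0.176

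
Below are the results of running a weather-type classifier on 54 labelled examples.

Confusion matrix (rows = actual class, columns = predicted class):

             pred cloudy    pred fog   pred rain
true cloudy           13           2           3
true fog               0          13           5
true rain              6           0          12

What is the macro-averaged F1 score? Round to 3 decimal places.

Per-class F1 score (2·TP/(2·TP+FP+FN)):
  cloudy: TP=13, FP=0+6=6, FN=2+3=5 → 26/37 = 0.7027
  fog: TP=13, FP=2+0=2, FN=0+5=5 → 26/33 = 0.7879
  rain: TP=12, FP=3+5=8, FN=6+0=6 → 24/38 = 0.6316
Macro-F1 score = mean = (0.7027 + 0.7879 + 0.6316) / 3 = 0.707

0.707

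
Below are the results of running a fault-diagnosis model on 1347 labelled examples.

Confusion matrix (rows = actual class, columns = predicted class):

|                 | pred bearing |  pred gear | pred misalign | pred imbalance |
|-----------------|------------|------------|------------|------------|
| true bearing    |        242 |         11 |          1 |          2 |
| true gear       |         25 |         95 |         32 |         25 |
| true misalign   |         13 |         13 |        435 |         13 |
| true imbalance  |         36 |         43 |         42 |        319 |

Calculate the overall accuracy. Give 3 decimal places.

Accuracy = trace / total = (242+95+435+319=1091) / 1347 = 1091/1347 = 0.810

0.810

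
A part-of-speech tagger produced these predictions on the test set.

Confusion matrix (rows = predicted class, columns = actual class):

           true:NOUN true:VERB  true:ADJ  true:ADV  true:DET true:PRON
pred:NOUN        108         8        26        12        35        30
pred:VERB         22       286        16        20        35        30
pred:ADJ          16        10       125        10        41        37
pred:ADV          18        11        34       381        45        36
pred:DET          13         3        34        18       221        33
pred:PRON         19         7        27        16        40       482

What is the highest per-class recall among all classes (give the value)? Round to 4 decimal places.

0.8800

Per-class recall (TP/(TP+FN)):
  NOUN: TP=108, FN=22+16+18+13+19=88 → 108/196 = 0.55102
  VERB: TP=286, FN=8+10+11+3+7=39 → 286/325 = 0.88000
  ADJ: TP=125, FN=26+16+34+34+27=137 → 125/262 = 0.47710
  ADV: TP=381, FN=12+20+10+18+16=76 → 381/457 = 0.83370
  DET: TP=221, FN=35+35+41+45+40=196 → 221/417 = 0.52998
  PRON: TP=482, FN=30+30+37+36+33=166 → 482/648 = 0.74383
Highest is class 'VERB' with recall = 0.8800.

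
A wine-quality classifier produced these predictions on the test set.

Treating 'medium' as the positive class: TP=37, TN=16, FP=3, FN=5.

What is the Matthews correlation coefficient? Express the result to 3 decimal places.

MCC = (TP·TN − FP·FN) / √((TP+FP)(TP+FN)(TN+FP)(TN+FN))
Numerator = 37·16 − 3·5 = 577
Denominator = √(40·42·19·21) = √670320 = 818.7307
MCC = 577 / 818.7307 = 0.705

0.705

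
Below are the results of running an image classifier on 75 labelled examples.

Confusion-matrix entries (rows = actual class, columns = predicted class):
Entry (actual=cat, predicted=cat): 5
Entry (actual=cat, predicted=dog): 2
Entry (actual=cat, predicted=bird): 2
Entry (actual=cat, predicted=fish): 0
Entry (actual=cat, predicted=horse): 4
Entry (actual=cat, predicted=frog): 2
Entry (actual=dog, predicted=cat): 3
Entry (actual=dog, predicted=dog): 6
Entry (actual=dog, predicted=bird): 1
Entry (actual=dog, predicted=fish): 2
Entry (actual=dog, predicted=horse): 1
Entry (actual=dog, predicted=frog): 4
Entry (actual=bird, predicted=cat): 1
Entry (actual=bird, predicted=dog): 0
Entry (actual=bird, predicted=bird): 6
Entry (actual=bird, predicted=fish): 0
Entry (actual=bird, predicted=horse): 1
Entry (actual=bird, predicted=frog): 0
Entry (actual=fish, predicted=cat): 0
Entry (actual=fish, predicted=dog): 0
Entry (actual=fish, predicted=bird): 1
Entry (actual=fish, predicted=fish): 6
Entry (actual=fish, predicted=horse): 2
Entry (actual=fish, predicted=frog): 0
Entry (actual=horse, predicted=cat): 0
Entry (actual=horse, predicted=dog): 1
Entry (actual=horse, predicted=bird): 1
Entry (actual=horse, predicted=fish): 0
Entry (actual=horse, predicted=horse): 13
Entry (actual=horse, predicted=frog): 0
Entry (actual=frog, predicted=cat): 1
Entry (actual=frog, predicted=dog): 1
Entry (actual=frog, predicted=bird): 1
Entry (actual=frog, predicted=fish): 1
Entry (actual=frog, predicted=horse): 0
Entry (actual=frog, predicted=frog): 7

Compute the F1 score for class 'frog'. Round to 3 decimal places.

One-vs-rest for 'frog': TP = diagonal; FP = other classes predicted 'frog'; FN = 'frog' predicted as other.
F1 score = 2·TP/(2·TP+FP+FN).
frog: TP=7, FP=2+4+0+0+0=6, FN=1+1+1+1+0=4 → 14/24 = 0.5833

0.583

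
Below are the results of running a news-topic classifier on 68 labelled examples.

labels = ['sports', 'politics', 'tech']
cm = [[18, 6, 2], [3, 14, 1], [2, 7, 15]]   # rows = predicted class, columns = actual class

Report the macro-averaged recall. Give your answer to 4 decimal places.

0.7115

Per-class recall (TP/(TP+FN)):
  sports: TP=18, FN=3+2=5 → 18/23 = 0.78261
  politics: TP=14, FN=6+7=13 → 14/27 = 0.51852
  tech: TP=15, FN=2+1=3 → 15/18 = 0.83333
Macro-recall = mean = (0.78261 + 0.51852 + 0.83333) / 3 = 0.7115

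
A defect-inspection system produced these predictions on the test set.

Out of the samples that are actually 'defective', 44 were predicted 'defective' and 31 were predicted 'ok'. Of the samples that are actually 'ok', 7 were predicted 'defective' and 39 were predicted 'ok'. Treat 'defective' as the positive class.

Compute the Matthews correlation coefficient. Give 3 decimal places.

MCC = (TP·TN − FP·FN) / √((TP+FP)(TP+FN)(TN+FP)(TN+FN))
Numerator = 44·39 − 7·31 = 1499
Denominator = √(51·75·46·70) = √12316500 = 3509.4871
MCC = 1499 / 3509.4871 = 0.427

0.427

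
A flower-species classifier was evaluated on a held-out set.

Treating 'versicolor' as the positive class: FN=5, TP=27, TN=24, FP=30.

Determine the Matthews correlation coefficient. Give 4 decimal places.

0.2947

MCC = (TP·TN − FP·FN) / √((TP+FP)(TP+FN)(TN+FP)(TN+FN))
Numerator = 27·24 − 30·5 = 498
Denominator = √(57·32·54·29) = √2856384 = 1690.0840
MCC = 498 / 1690.0840 = 0.2947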